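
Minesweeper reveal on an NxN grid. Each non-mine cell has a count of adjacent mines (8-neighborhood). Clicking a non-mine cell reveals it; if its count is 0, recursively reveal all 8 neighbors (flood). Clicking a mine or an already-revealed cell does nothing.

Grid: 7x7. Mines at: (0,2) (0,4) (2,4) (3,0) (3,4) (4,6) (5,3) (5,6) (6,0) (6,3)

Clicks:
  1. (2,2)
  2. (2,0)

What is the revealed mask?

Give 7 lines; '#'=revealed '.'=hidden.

Click 1 (2,2) count=0: revealed 12 new [(1,1) (1,2) (1,3) (2,1) (2,2) (2,3) (3,1) (3,2) (3,3) (4,1) (4,2) (4,3)] -> total=12
Click 2 (2,0) count=1: revealed 1 new [(2,0)] -> total=13

Answer: .......
.###...
####...
.###...
.###...
.......
.......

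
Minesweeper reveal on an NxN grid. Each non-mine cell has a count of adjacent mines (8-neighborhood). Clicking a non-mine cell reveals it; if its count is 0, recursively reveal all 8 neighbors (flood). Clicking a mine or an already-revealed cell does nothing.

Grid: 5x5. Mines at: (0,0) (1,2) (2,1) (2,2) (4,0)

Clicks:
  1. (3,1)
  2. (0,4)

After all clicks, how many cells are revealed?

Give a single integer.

Click 1 (3,1) count=3: revealed 1 new [(3,1)] -> total=1
Click 2 (0,4) count=0: revealed 13 new [(0,3) (0,4) (1,3) (1,4) (2,3) (2,4) (3,2) (3,3) (3,4) (4,1) (4,2) (4,3) (4,4)] -> total=14

Answer: 14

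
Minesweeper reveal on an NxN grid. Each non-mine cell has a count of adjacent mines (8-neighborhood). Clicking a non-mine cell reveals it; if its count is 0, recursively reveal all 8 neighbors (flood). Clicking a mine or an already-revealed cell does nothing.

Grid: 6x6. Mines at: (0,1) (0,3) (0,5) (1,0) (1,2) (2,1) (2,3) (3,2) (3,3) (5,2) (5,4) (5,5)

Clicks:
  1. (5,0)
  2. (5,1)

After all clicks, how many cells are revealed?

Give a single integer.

Answer: 6

Derivation:
Click 1 (5,0) count=0: revealed 6 new [(3,0) (3,1) (4,0) (4,1) (5,0) (5,1)] -> total=6
Click 2 (5,1) count=1: revealed 0 new [(none)] -> total=6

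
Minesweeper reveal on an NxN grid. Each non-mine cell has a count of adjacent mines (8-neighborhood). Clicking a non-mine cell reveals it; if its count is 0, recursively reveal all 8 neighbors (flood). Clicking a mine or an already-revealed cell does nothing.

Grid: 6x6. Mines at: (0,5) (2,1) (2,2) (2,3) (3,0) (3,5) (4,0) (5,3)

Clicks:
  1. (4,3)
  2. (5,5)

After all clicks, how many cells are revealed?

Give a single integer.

Click 1 (4,3) count=1: revealed 1 new [(4,3)] -> total=1
Click 2 (5,5) count=0: revealed 4 new [(4,4) (4,5) (5,4) (5,5)] -> total=5

Answer: 5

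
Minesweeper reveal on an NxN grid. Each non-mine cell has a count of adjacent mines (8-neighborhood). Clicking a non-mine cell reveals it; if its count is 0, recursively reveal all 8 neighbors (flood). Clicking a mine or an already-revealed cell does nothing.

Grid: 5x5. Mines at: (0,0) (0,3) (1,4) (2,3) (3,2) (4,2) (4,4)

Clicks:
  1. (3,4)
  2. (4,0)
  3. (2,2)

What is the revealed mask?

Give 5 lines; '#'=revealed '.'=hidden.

Answer: .....
##...
###..
##..#
##...

Derivation:
Click 1 (3,4) count=2: revealed 1 new [(3,4)] -> total=1
Click 2 (4,0) count=0: revealed 8 new [(1,0) (1,1) (2,0) (2,1) (3,0) (3,1) (4,0) (4,1)] -> total=9
Click 3 (2,2) count=2: revealed 1 new [(2,2)] -> total=10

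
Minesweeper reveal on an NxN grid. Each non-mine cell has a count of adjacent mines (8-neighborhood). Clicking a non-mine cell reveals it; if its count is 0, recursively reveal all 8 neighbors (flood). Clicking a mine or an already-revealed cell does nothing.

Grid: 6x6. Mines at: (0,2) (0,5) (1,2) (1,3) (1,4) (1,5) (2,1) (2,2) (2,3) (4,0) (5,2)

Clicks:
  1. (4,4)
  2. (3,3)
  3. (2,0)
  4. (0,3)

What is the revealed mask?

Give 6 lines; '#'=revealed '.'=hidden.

Answer: ...#..
......
#...##
...###
...###
...###

Derivation:
Click 1 (4,4) count=0: revealed 11 new [(2,4) (2,5) (3,3) (3,4) (3,5) (4,3) (4,4) (4,5) (5,3) (5,4) (5,5)] -> total=11
Click 2 (3,3) count=2: revealed 0 new [(none)] -> total=11
Click 3 (2,0) count=1: revealed 1 new [(2,0)] -> total=12
Click 4 (0,3) count=4: revealed 1 new [(0,3)] -> total=13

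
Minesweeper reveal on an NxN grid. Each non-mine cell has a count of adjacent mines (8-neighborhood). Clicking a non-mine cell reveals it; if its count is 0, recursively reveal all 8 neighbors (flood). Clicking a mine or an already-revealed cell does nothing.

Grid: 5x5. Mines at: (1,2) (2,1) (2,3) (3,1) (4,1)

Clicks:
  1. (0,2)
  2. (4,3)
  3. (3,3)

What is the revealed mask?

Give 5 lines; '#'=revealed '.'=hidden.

Answer: ..#..
.....
.....
..###
..###

Derivation:
Click 1 (0,2) count=1: revealed 1 new [(0,2)] -> total=1
Click 2 (4,3) count=0: revealed 6 new [(3,2) (3,3) (3,4) (4,2) (4,3) (4,4)] -> total=7
Click 3 (3,3) count=1: revealed 0 new [(none)] -> total=7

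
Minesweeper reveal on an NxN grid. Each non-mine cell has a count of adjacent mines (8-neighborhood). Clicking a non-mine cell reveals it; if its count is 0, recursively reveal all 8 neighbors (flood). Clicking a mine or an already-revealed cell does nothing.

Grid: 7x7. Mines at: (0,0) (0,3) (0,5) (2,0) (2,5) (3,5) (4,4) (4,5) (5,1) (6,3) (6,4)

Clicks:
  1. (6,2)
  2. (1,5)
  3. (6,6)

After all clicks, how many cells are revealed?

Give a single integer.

Click 1 (6,2) count=2: revealed 1 new [(6,2)] -> total=1
Click 2 (1,5) count=2: revealed 1 new [(1,5)] -> total=2
Click 3 (6,6) count=0: revealed 4 new [(5,5) (5,6) (6,5) (6,6)] -> total=6

Answer: 6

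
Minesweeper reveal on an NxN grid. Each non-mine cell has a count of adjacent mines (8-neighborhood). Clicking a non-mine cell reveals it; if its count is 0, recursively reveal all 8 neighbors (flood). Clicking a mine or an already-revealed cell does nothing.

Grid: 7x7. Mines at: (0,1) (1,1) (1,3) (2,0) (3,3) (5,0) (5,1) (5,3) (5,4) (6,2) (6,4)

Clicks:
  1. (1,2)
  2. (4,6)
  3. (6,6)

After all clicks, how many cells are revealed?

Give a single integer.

Answer: 20

Derivation:
Click 1 (1,2) count=3: revealed 1 new [(1,2)] -> total=1
Click 2 (4,6) count=0: revealed 19 new [(0,4) (0,5) (0,6) (1,4) (1,5) (1,6) (2,4) (2,5) (2,6) (3,4) (3,5) (3,6) (4,4) (4,5) (4,6) (5,5) (5,6) (6,5) (6,6)] -> total=20
Click 3 (6,6) count=0: revealed 0 new [(none)] -> total=20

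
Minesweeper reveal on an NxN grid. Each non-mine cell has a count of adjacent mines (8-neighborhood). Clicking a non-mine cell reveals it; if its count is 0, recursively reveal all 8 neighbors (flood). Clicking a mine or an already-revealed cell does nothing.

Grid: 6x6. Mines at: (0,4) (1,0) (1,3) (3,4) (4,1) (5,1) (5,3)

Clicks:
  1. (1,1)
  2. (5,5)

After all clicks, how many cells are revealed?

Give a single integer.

Click 1 (1,1) count=1: revealed 1 new [(1,1)] -> total=1
Click 2 (5,5) count=0: revealed 4 new [(4,4) (4,5) (5,4) (5,5)] -> total=5

Answer: 5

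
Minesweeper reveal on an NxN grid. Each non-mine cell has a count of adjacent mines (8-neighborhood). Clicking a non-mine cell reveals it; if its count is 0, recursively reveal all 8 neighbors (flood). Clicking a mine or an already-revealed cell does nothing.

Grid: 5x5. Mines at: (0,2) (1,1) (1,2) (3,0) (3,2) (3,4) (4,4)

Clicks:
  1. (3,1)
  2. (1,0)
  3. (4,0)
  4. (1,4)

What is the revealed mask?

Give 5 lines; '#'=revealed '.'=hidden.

Click 1 (3,1) count=2: revealed 1 new [(3,1)] -> total=1
Click 2 (1,0) count=1: revealed 1 new [(1,0)] -> total=2
Click 3 (4,0) count=1: revealed 1 new [(4,0)] -> total=3
Click 4 (1,4) count=0: revealed 6 new [(0,3) (0,4) (1,3) (1,4) (2,3) (2,4)] -> total=9

Answer: ...##
#..##
...##
.#...
#....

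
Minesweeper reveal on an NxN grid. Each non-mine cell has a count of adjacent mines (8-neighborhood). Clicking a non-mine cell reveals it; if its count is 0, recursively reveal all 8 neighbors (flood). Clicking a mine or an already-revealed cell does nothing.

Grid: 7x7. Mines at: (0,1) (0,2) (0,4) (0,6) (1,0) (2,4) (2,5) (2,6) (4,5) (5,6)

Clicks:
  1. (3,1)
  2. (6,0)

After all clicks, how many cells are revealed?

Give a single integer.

Answer: 29

Derivation:
Click 1 (3,1) count=0: revealed 29 new [(1,1) (1,2) (1,3) (2,0) (2,1) (2,2) (2,3) (3,0) (3,1) (3,2) (3,3) (3,4) (4,0) (4,1) (4,2) (4,3) (4,4) (5,0) (5,1) (5,2) (5,3) (5,4) (5,5) (6,0) (6,1) (6,2) (6,3) (6,4) (6,5)] -> total=29
Click 2 (6,0) count=0: revealed 0 new [(none)] -> total=29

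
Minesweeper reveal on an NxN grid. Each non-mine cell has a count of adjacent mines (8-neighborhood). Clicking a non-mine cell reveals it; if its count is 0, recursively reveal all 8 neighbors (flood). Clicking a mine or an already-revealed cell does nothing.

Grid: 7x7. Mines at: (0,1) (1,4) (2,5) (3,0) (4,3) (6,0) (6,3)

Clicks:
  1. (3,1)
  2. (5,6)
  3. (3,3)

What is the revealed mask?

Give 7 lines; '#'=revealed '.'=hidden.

Answer: .......
.......
.......
.#.####
....###
....###
....###

Derivation:
Click 1 (3,1) count=1: revealed 1 new [(3,1)] -> total=1
Click 2 (5,6) count=0: revealed 12 new [(3,4) (3,5) (3,6) (4,4) (4,5) (4,6) (5,4) (5,5) (5,6) (6,4) (6,5) (6,6)] -> total=13
Click 3 (3,3) count=1: revealed 1 new [(3,3)] -> total=14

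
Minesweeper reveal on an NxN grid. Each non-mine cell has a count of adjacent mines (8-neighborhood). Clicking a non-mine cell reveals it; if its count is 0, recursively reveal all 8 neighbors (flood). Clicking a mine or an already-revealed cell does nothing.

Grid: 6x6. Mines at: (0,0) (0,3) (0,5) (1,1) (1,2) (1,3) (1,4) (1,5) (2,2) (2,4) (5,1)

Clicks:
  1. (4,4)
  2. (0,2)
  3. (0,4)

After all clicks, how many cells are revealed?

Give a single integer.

Answer: 14

Derivation:
Click 1 (4,4) count=0: revealed 12 new [(3,2) (3,3) (3,4) (3,5) (4,2) (4,3) (4,4) (4,5) (5,2) (5,3) (5,4) (5,5)] -> total=12
Click 2 (0,2) count=4: revealed 1 new [(0,2)] -> total=13
Click 3 (0,4) count=5: revealed 1 new [(0,4)] -> total=14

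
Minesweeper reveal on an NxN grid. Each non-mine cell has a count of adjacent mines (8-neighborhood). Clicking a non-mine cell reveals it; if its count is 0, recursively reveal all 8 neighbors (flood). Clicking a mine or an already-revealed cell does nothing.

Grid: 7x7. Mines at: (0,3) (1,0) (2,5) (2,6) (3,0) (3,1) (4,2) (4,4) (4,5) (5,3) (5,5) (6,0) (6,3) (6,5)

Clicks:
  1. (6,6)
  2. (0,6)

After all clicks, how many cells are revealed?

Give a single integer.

Answer: 7

Derivation:
Click 1 (6,6) count=2: revealed 1 new [(6,6)] -> total=1
Click 2 (0,6) count=0: revealed 6 new [(0,4) (0,5) (0,6) (1,4) (1,5) (1,6)] -> total=7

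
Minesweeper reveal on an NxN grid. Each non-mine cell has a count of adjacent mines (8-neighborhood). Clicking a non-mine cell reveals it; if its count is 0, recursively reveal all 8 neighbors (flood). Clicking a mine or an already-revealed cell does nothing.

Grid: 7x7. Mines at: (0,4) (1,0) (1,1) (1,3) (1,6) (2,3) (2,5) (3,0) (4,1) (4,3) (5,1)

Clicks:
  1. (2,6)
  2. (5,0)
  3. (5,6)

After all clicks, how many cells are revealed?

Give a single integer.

Click 1 (2,6) count=2: revealed 1 new [(2,6)] -> total=1
Click 2 (5,0) count=2: revealed 1 new [(5,0)] -> total=2
Click 3 (5,6) count=0: revealed 16 new [(3,4) (3,5) (3,6) (4,4) (4,5) (4,6) (5,2) (5,3) (5,4) (5,5) (5,6) (6,2) (6,3) (6,4) (6,5) (6,6)] -> total=18

Answer: 18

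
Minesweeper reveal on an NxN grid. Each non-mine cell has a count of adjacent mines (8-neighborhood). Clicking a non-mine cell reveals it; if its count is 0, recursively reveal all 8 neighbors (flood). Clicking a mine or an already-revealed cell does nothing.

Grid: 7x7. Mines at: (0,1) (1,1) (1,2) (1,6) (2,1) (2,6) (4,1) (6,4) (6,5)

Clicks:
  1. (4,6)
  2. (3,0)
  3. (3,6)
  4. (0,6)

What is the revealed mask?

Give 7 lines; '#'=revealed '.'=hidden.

Answer: ...####
...###.
..####.
#.#####
..#####
..#####
.......

Derivation:
Click 1 (4,6) count=0: revealed 25 new [(0,3) (0,4) (0,5) (1,3) (1,4) (1,5) (2,2) (2,3) (2,4) (2,5) (3,2) (3,3) (3,4) (3,5) (3,6) (4,2) (4,3) (4,4) (4,5) (4,6) (5,2) (5,3) (5,4) (5,5) (5,6)] -> total=25
Click 2 (3,0) count=2: revealed 1 new [(3,0)] -> total=26
Click 3 (3,6) count=1: revealed 0 new [(none)] -> total=26
Click 4 (0,6) count=1: revealed 1 new [(0,6)] -> total=27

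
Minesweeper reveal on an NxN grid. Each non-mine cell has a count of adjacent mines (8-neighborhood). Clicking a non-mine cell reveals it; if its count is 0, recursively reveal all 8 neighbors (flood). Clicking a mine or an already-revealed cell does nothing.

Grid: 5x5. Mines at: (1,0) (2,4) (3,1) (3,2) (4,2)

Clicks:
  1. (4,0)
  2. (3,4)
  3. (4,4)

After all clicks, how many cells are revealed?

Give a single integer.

Answer: 5

Derivation:
Click 1 (4,0) count=1: revealed 1 new [(4,0)] -> total=1
Click 2 (3,4) count=1: revealed 1 new [(3,4)] -> total=2
Click 3 (4,4) count=0: revealed 3 new [(3,3) (4,3) (4,4)] -> total=5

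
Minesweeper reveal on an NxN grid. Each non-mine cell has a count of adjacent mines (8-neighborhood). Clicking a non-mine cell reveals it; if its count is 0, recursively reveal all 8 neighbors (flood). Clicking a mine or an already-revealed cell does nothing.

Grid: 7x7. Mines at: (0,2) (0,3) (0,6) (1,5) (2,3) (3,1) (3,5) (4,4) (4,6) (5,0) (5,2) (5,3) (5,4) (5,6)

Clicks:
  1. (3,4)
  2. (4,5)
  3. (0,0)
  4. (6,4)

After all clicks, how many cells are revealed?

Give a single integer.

Answer: 9

Derivation:
Click 1 (3,4) count=3: revealed 1 new [(3,4)] -> total=1
Click 2 (4,5) count=5: revealed 1 new [(4,5)] -> total=2
Click 3 (0,0) count=0: revealed 6 new [(0,0) (0,1) (1,0) (1,1) (2,0) (2,1)] -> total=8
Click 4 (6,4) count=2: revealed 1 new [(6,4)] -> total=9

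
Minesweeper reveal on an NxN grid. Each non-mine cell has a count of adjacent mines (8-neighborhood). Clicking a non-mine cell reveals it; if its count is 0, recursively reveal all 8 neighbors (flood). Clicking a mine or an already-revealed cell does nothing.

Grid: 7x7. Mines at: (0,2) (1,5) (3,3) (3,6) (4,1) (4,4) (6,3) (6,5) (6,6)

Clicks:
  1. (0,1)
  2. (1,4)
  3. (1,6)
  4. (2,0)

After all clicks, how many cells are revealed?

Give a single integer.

Answer: 13

Derivation:
Click 1 (0,1) count=1: revealed 1 new [(0,1)] -> total=1
Click 2 (1,4) count=1: revealed 1 new [(1,4)] -> total=2
Click 3 (1,6) count=1: revealed 1 new [(1,6)] -> total=3
Click 4 (2,0) count=0: revealed 10 new [(0,0) (1,0) (1,1) (1,2) (2,0) (2,1) (2,2) (3,0) (3,1) (3,2)] -> total=13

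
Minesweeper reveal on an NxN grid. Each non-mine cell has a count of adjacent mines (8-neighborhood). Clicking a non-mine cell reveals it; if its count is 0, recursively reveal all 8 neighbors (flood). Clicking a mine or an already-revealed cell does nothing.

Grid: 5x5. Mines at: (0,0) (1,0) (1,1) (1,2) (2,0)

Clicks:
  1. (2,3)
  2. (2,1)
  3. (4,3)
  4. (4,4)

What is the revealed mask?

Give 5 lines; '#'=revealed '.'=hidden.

Answer: ...##
...##
.####
#####
#####

Derivation:
Click 1 (2,3) count=1: revealed 1 new [(2,3)] -> total=1
Click 2 (2,1) count=4: revealed 1 new [(2,1)] -> total=2
Click 3 (4,3) count=0: revealed 16 new [(0,3) (0,4) (1,3) (1,4) (2,2) (2,4) (3,0) (3,1) (3,2) (3,3) (3,4) (4,0) (4,1) (4,2) (4,3) (4,4)] -> total=18
Click 4 (4,4) count=0: revealed 0 new [(none)] -> total=18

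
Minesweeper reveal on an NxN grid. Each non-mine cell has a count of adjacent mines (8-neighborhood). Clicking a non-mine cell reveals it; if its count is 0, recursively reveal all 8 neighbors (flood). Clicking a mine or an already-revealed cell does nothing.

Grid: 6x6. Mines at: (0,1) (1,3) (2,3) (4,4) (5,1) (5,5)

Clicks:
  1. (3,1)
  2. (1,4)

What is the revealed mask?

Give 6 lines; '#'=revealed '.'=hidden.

Answer: ......
###.#.
###...
###...
###...
......

Derivation:
Click 1 (3,1) count=0: revealed 12 new [(1,0) (1,1) (1,2) (2,0) (2,1) (2,2) (3,0) (3,1) (3,2) (4,0) (4,1) (4,2)] -> total=12
Click 2 (1,4) count=2: revealed 1 new [(1,4)] -> total=13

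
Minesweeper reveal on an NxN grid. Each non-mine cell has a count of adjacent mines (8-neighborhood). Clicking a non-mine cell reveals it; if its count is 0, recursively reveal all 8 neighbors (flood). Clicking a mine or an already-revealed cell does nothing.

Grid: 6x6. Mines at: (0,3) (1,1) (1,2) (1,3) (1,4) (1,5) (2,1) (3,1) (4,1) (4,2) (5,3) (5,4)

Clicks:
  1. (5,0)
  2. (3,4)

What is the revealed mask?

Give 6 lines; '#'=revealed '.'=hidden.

Answer: ......
......
...###
...###
...###
#.....

Derivation:
Click 1 (5,0) count=1: revealed 1 new [(5,0)] -> total=1
Click 2 (3,4) count=0: revealed 9 new [(2,3) (2,4) (2,5) (3,3) (3,4) (3,5) (4,3) (4,4) (4,5)] -> total=10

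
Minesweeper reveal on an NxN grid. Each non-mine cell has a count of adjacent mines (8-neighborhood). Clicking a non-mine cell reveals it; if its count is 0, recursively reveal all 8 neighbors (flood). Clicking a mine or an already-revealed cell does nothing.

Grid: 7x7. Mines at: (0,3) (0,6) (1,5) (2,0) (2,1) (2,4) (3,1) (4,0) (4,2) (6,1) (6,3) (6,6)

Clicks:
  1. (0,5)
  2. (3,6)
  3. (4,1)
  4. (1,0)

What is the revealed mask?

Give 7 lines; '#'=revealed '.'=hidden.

Click 1 (0,5) count=2: revealed 1 new [(0,5)] -> total=1
Click 2 (3,6) count=0: revealed 14 new [(2,5) (2,6) (3,3) (3,4) (3,5) (3,6) (4,3) (4,4) (4,5) (4,6) (5,3) (5,4) (5,5) (5,6)] -> total=15
Click 3 (4,1) count=3: revealed 1 new [(4,1)] -> total=16
Click 4 (1,0) count=2: revealed 1 new [(1,0)] -> total=17

Answer: .....#.
#......
.....##
...####
.#.####
...####
.......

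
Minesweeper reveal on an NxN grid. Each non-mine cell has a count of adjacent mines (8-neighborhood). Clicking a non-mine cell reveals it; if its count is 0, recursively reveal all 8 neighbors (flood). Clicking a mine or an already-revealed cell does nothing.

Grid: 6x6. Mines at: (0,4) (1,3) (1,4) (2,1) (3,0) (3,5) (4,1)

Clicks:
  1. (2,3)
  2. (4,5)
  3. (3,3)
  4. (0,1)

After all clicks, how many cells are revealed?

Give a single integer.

Answer: 20

Derivation:
Click 1 (2,3) count=2: revealed 1 new [(2,3)] -> total=1
Click 2 (4,5) count=1: revealed 1 new [(4,5)] -> total=2
Click 3 (3,3) count=0: revealed 12 new [(2,2) (2,4) (3,2) (3,3) (3,4) (4,2) (4,3) (4,4) (5,2) (5,3) (5,4) (5,5)] -> total=14
Click 4 (0,1) count=0: revealed 6 new [(0,0) (0,1) (0,2) (1,0) (1,1) (1,2)] -> total=20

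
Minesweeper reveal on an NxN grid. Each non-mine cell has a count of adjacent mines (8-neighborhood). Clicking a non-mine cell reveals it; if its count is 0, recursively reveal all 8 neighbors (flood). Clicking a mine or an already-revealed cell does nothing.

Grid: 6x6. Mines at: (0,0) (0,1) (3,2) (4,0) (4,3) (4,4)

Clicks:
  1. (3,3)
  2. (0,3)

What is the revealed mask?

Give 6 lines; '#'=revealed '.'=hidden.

Click 1 (3,3) count=3: revealed 1 new [(3,3)] -> total=1
Click 2 (0,3) count=0: revealed 14 new [(0,2) (0,3) (0,4) (0,5) (1,2) (1,3) (1,4) (1,5) (2,2) (2,3) (2,4) (2,5) (3,4) (3,5)] -> total=15

Answer: ..####
..####
..####
...###
......
......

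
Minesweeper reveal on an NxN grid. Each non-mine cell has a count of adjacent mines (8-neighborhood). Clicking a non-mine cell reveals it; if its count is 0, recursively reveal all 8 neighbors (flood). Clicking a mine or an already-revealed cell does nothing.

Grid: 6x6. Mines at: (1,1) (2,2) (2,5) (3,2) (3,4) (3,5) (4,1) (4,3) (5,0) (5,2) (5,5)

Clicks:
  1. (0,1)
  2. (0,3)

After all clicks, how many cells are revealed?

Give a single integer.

Click 1 (0,1) count=1: revealed 1 new [(0,1)] -> total=1
Click 2 (0,3) count=0: revealed 8 new [(0,2) (0,3) (0,4) (0,5) (1,2) (1,3) (1,4) (1,5)] -> total=9

Answer: 9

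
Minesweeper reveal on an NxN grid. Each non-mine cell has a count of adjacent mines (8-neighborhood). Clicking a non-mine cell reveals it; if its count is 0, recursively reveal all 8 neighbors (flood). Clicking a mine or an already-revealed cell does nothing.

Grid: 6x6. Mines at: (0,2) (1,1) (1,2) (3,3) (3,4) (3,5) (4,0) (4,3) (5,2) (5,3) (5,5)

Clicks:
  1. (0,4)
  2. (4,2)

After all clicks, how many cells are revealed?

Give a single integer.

Answer: 10

Derivation:
Click 1 (0,4) count=0: revealed 9 new [(0,3) (0,4) (0,5) (1,3) (1,4) (1,5) (2,3) (2,4) (2,5)] -> total=9
Click 2 (4,2) count=4: revealed 1 new [(4,2)] -> total=10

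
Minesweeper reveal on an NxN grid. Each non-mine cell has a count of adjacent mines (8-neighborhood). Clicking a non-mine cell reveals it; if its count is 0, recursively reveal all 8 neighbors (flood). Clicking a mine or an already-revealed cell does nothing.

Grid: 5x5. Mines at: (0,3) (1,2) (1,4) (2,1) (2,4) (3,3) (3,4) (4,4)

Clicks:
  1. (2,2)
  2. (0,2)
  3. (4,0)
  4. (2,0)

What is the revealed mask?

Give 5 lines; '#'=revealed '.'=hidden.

Click 1 (2,2) count=3: revealed 1 new [(2,2)] -> total=1
Click 2 (0,2) count=2: revealed 1 new [(0,2)] -> total=2
Click 3 (4,0) count=0: revealed 6 new [(3,0) (3,1) (3,2) (4,0) (4,1) (4,2)] -> total=8
Click 4 (2,0) count=1: revealed 1 new [(2,0)] -> total=9

Answer: ..#..
.....
#.#..
###..
###..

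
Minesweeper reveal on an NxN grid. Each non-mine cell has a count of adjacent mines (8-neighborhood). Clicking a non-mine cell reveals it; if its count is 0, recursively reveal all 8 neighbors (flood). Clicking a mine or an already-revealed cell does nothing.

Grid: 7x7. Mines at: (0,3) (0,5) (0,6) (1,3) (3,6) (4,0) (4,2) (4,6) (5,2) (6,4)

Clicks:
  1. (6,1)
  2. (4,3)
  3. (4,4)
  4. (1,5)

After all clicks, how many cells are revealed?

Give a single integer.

Answer: 14

Derivation:
Click 1 (6,1) count=1: revealed 1 new [(6,1)] -> total=1
Click 2 (4,3) count=2: revealed 1 new [(4,3)] -> total=2
Click 3 (4,4) count=0: revealed 11 new [(2,3) (2,4) (2,5) (3,3) (3,4) (3,5) (4,4) (4,5) (5,3) (5,4) (5,5)] -> total=13
Click 4 (1,5) count=2: revealed 1 new [(1,5)] -> total=14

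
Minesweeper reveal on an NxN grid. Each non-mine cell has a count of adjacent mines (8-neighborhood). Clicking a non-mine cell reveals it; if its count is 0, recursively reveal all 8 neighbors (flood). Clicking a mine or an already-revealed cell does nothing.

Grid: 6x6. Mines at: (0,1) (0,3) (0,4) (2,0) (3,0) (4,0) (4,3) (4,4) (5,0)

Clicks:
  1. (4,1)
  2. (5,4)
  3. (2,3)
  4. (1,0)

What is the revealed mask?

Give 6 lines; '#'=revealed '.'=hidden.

Click 1 (4,1) count=3: revealed 1 new [(4,1)] -> total=1
Click 2 (5,4) count=2: revealed 1 new [(5,4)] -> total=2
Click 3 (2,3) count=0: revealed 15 new [(1,1) (1,2) (1,3) (1,4) (1,5) (2,1) (2,2) (2,3) (2,4) (2,5) (3,1) (3,2) (3,3) (3,4) (3,5)] -> total=17
Click 4 (1,0) count=2: revealed 1 new [(1,0)] -> total=18

Answer: ......
######
.#####
.#####
.#....
....#.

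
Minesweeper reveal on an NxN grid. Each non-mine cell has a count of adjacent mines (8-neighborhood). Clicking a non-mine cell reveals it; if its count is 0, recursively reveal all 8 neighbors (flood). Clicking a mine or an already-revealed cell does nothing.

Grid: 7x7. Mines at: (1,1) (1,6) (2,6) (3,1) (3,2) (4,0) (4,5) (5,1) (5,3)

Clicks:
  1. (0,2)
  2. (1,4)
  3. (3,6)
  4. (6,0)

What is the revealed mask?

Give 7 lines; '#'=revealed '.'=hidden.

Answer: ..####.
..####.
..####.
...####
.......
.......
#......

Derivation:
Click 1 (0,2) count=1: revealed 1 new [(0,2)] -> total=1
Click 2 (1,4) count=0: revealed 14 new [(0,3) (0,4) (0,5) (1,2) (1,3) (1,4) (1,5) (2,2) (2,3) (2,4) (2,5) (3,3) (3,4) (3,5)] -> total=15
Click 3 (3,6) count=2: revealed 1 new [(3,6)] -> total=16
Click 4 (6,0) count=1: revealed 1 new [(6,0)] -> total=17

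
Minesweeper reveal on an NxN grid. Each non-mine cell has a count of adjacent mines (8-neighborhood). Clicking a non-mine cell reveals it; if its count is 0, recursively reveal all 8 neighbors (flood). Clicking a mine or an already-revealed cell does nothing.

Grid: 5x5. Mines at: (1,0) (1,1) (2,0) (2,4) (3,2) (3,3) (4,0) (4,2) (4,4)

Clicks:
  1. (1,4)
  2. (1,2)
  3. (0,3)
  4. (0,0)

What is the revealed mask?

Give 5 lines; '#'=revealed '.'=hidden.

Answer: #.###
..###
.....
.....
.....

Derivation:
Click 1 (1,4) count=1: revealed 1 new [(1,4)] -> total=1
Click 2 (1,2) count=1: revealed 1 new [(1,2)] -> total=2
Click 3 (0,3) count=0: revealed 4 new [(0,2) (0,3) (0,4) (1,3)] -> total=6
Click 4 (0,0) count=2: revealed 1 new [(0,0)] -> total=7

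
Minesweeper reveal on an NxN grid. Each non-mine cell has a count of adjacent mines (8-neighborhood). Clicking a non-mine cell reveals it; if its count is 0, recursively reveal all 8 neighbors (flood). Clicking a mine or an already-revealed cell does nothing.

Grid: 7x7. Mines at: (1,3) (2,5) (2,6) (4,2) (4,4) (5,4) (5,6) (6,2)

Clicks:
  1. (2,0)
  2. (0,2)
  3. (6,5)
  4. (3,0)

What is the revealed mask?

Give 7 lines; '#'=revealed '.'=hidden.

Click 1 (2,0) count=0: revealed 18 new [(0,0) (0,1) (0,2) (1,0) (1,1) (1,2) (2,0) (2,1) (2,2) (3,0) (3,1) (3,2) (4,0) (4,1) (5,0) (5,1) (6,0) (6,1)] -> total=18
Click 2 (0,2) count=1: revealed 0 new [(none)] -> total=18
Click 3 (6,5) count=2: revealed 1 new [(6,5)] -> total=19
Click 4 (3,0) count=0: revealed 0 new [(none)] -> total=19

Answer: ###....
###....
###....
###....
##.....
##.....
##...#.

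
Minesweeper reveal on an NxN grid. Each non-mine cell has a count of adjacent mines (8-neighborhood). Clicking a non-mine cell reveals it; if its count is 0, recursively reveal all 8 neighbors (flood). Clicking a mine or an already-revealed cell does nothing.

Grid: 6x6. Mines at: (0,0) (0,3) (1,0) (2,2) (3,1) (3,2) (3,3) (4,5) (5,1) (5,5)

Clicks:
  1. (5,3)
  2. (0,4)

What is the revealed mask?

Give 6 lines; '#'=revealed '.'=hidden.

Answer: ....#.
......
......
......
..###.
..###.

Derivation:
Click 1 (5,3) count=0: revealed 6 new [(4,2) (4,3) (4,4) (5,2) (5,3) (5,4)] -> total=6
Click 2 (0,4) count=1: revealed 1 new [(0,4)] -> total=7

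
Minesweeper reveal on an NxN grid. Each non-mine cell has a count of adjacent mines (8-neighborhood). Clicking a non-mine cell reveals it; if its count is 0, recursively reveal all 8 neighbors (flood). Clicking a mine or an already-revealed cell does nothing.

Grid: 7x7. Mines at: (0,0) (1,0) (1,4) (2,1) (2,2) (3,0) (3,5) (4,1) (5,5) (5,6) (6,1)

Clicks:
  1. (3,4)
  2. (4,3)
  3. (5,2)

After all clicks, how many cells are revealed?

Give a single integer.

Click 1 (3,4) count=1: revealed 1 new [(3,4)] -> total=1
Click 2 (4,3) count=0: revealed 11 new [(3,2) (3,3) (4,2) (4,3) (4,4) (5,2) (5,3) (5,4) (6,2) (6,3) (6,4)] -> total=12
Click 3 (5,2) count=2: revealed 0 new [(none)] -> total=12

Answer: 12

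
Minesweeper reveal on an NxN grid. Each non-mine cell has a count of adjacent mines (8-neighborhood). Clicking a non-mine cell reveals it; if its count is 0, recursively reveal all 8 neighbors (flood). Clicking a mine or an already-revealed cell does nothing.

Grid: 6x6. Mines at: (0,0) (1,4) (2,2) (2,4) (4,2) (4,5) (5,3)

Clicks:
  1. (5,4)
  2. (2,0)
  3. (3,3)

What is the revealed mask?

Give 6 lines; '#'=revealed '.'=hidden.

Answer: ......
##....
##....
##.#..
##....
##..#.

Derivation:
Click 1 (5,4) count=2: revealed 1 new [(5,4)] -> total=1
Click 2 (2,0) count=0: revealed 10 new [(1,0) (1,1) (2,0) (2,1) (3,0) (3,1) (4,0) (4,1) (5,0) (5,1)] -> total=11
Click 3 (3,3) count=3: revealed 1 new [(3,3)] -> total=12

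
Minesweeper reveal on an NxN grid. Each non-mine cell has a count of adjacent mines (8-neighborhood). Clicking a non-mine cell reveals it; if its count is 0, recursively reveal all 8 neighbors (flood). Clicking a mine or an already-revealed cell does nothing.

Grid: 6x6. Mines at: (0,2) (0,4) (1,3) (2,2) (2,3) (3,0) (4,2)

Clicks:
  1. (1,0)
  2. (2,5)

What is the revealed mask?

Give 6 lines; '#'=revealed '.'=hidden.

Click 1 (1,0) count=0: revealed 6 new [(0,0) (0,1) (1,0) (1,1) (2,0) (2,1)] -> total=6
Click 2 (2,5) count=0: revealed 13 new [(1,4) (1,5) (2,4) (2,5) (3,3) (3,4) (3,5) (4,3) (4,4) (4,5) (5,3) (5,4) (5,5)] -> total=19

Answer: ##....
##..##
##..##
...###
...###
...###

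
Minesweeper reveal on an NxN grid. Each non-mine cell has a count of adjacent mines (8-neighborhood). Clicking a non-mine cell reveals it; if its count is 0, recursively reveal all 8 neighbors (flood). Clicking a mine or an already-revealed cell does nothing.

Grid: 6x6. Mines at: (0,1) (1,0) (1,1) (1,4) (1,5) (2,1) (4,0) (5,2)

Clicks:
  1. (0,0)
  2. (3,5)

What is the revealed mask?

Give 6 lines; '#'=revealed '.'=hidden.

Answer: #.....
......
..####
..####
..####
...###

Derivation:
Click 1 (0,0) count=3: revealed 1 new [(0,0)] -> total=1
Click 2 (3,5) count=0: revealed 15 new [(2,2) (2,3) (2,4) (2,5) (3,2) (3,3) (3,4) (3,5) (4,2) (4,3) (4,4) (4,5) (5,3) (5,4) (5,5)] -> total=16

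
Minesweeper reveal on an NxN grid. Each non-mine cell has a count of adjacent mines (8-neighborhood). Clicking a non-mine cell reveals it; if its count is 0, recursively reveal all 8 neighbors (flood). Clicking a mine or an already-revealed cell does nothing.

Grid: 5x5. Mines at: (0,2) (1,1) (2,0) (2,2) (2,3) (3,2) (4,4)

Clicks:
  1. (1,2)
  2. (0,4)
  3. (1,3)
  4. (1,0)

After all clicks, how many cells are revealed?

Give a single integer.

Answer: 6

Derivation:
Click 1 (1,2) count=4: revealed 1 new [(1,2)] -> total=1
Click 2 (0,4) count=0: revealed 4 new [(0,3) (0,4) (1,3) (1,4)] -> total=5
Click 3 (1,3) count=3: revealed 0 new [(none)] -> total=5
Click 4 (1,0) count=2: revealed 1 new [(1,0)] -> total=6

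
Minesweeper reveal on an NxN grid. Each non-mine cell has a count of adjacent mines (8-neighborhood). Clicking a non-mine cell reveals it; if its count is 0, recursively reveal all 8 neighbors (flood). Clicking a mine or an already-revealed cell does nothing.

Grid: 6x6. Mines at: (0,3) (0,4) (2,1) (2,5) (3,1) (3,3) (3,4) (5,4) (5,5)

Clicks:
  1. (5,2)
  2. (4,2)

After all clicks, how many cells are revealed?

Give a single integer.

Click 1 (5,2) count=0: revealed 8 new [(4,0) (4,1) (4,2) (4,3) (5,0) (5,1) (5,2) (5,3)] -> total=8
Click 2 (4,2) count=2: revealed 0 new [(none)] -> total=8

Answer: 8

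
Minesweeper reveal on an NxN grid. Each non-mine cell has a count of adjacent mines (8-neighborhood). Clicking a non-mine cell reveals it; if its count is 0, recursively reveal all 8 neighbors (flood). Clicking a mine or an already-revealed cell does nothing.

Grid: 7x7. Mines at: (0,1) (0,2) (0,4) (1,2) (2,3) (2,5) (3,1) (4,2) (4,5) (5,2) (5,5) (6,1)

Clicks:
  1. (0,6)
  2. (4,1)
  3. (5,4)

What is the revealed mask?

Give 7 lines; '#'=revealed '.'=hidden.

Answer: .....##
.....##
.......
.......
.#.....
....#..
.......

Derivation:
Click 1 (0,6) count=0: revealed 4 new [(0,5) (0,6) (1,5) (1,6)] -> total=4
Click 2 (4,1) count=3: revealed 1 new [(4,1)] -> total=5
Click 3 (5,4) count=2: revealed 1 new [(5,4)] -> total=6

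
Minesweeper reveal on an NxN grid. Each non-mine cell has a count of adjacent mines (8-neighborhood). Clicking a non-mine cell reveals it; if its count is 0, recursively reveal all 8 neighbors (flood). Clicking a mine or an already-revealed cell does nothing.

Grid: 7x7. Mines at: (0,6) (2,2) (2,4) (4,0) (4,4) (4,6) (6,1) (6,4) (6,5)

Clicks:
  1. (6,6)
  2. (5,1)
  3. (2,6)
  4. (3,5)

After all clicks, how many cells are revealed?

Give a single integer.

Click 1 (6,6) count=1: revealed 1 new [(6,6)] -> total=1
Click 2 (5,1) count=2: revealed 1 new [(5,1)] -> total=2
Click 3 (2,6) count=0: revealed 6 new [(1,5) (1,6) (2,5) (2,6) (3,5) (3,6)] -> total=8
Click 4 (3,5) count=3: revealed 0 new [(none)] -> total=8

Answer: 8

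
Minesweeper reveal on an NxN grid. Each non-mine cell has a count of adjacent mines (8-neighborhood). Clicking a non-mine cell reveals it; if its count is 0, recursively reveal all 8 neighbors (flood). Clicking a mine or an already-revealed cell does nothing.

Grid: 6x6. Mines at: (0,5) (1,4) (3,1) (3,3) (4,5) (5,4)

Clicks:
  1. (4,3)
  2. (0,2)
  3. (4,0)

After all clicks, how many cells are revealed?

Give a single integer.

Click 1 (4,3) count=2: revealed 1 new [(4,3)] -> total=1
Click 2 (0,2) count=0: revealed 12 new [(0,0) (0,1) (0,2) (0,3) (1,0) (1,1) (1,2) (1,3) (2,0) (2,1) (2,2) (2,3)] -> total=13
Click 3 (4,0) count=1: revealed 1 new [(4,0)] -> total=14

Answer: 14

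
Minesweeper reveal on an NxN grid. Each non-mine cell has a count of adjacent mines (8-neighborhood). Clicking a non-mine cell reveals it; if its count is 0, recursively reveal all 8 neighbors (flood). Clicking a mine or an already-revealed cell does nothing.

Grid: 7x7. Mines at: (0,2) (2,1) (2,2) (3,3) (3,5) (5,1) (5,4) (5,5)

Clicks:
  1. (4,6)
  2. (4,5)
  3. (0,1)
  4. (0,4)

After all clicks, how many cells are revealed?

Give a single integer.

Click 1 (4,6) count=2: revealed 1 new [(4,6)] -> total=1
Click 2 (4,5) count=3: revealed 1 new [(4,5)] -> total=2
Click 3 (0,1) count=1: revealed 1 new [(0,1)] -> total=3
Click 4 (0,4) count=0: revealed 12 new [(0,3) (0,4) (0,5) (0,6) (1,3) (1,4) (1,5) (1,6) (2,3) (2,4) (2,5) (2,6)] -> total=15

Answer: 15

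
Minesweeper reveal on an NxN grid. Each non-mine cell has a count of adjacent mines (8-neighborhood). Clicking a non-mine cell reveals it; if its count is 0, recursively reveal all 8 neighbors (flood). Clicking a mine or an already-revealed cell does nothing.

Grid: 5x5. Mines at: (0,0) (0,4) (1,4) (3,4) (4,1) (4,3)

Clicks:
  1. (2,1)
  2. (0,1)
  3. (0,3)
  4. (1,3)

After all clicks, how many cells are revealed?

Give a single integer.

Click 1 (2,1) count=0: revealed 15 new [(0,1) (0,2) (0,3) (1,0) (1,1) (1,2) (1,3) (2,0) (2,1) (2,2) (2,3) (3,0) (3,1) (3,2) (3,3)] -> total=15
Click 2 (0,1) count=1: revealed 0 new [(none)] -> total=15
Click 3 (0,3) count=2: revealed 0 new [(none)] -> total=15
Click 4 (1,3) count=2: revealed 0 new [(none)] -> total=15

Answer: 15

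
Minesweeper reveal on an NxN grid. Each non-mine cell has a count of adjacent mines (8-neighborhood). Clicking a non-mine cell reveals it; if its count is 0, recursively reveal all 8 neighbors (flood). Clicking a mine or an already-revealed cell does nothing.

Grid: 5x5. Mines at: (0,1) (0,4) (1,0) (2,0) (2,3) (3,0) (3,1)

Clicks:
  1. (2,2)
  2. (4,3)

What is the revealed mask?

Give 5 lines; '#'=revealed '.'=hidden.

Click 1 (2,2) count=2: revealed 1 new [(2,2)] -> total=1
Click 2 (4,3) count=0: revealed 6 new [(3,2) (3,3) (3,4) (4,2) (4,3) (4,4)] -> total=7

Answer: .....
.....
..#..
..###
..###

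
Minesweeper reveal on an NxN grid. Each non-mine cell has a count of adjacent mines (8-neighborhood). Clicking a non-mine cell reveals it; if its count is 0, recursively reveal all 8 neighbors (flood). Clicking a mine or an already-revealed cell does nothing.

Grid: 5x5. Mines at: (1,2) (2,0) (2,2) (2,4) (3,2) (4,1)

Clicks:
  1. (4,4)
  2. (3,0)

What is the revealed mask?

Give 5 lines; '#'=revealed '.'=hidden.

Click 1 (4,4) count=0: revealed 4 new [(3,3) (3,4) (4,3) (4,4)] -> total=4
Click 2 (3,0) count=2: revealed 1 new [(3,0)] -> total=5

Answer: .....
.....
.....
#..##
...##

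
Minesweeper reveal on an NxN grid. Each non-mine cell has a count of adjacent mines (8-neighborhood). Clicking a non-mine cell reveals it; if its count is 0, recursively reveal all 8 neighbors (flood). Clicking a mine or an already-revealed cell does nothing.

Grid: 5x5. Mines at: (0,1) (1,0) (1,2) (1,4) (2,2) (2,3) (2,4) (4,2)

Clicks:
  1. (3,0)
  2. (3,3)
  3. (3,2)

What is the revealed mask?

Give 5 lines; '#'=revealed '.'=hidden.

Answer: .....
.....
##...
####.
##...

Derivation:
Click 1 (3,0) count=0: revealed 6 new [(2,0) (2,1) (3,0) (3,1) (4,0) (4,1)] -> total=6
Click 2 (3,3) count=4: revealed 1 new [(3,3)] -> total=7
Click 3 (3,2) count=3: revealed 1 new [(3,2)] -> total=8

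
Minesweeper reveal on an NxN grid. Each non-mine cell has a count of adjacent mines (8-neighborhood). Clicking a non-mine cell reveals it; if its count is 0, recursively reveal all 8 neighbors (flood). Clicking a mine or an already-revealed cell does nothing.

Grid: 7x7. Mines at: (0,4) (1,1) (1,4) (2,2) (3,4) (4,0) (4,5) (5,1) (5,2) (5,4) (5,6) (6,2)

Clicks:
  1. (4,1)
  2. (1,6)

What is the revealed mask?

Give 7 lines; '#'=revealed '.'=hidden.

Click 1 (4,1) count=3: revealed 1 new [(4,1)] -> total=1
Click 2 (1,6) count=0: revealed 8 new [(0,5) (0,6) (1,5) (1,6) (2,5) (2,6) (3,5) (3,6)] -> total=9

Answer: .....##
.....##
.....##
.....##
.#.....
.......
.......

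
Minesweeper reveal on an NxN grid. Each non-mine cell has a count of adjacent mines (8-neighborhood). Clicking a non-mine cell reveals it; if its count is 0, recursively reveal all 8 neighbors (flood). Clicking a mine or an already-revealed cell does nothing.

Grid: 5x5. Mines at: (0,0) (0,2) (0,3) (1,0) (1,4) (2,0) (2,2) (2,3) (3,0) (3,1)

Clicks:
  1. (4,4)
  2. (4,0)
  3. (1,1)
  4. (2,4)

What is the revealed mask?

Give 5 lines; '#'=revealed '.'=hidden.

Answer: .....
.#...
....#
..###
#.###

Derivation:
Click 1 (4,4) count=0: revealed 6 new [(3,2) (3,3) (3,4) (4,2) (4,3) (4,4)] -> total=6
Click 2 (4,0) count=2: revealed 1 new [(4,0)] -> total=7
Click 3 (1,1) count=5: revealed 1 new [(1,1)] -> total=8
Click 4 (2,4) count=2: revealed 1 new [(2,4)] -> total=9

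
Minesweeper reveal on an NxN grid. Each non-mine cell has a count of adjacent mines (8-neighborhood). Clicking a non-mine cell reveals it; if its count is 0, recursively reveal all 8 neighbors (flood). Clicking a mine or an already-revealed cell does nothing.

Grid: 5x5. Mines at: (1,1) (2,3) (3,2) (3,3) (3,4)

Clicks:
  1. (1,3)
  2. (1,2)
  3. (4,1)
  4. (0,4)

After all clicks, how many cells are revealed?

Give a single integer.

Answer: 7

Derivation:
Click 1 (1,3) count=1: revealed 1 new [(1,3)] -> total=1
Click 2 (1,2) count=2: revealed 1 new [(1,2)] -> total=2
Click 3 (4,1) count=1: revealed 1 new [(4,1)] -> total=3
Click 4 (0,4) count=0: revealed 4 new [(0,2) (0,3) (0,4) (1,4)] -> total=7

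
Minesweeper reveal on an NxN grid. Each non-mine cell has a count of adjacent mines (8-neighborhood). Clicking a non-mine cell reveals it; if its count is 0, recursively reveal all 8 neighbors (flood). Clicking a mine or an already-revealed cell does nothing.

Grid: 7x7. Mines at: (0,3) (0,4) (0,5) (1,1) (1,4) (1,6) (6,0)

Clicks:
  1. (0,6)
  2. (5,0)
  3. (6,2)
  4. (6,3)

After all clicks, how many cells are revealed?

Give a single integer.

Click 1 (0,6) count=2: revealed 1 new [(0,6)] -> total=1
Click 2 (5,0) count=1: revealed 1 new [(5,0)] -> total=2
Click 3 (6,2) count=0: revealed 33 new [(2,0) (2,1) (2,2) (2,3) (2,4) (2,5) (2,6) (3,0) (3,1) (3,2) (3,3) (3,4) (3,5) (3,6) (4,0) (4,1) (4,2) (4,3) (4,4) (4,5) (4,6) (5,1) (5,2) (5,3) (5,4) (5,5) (5,6) (6,1) (6,2) (6,3) (6,4) (6,5) (6,6)] -> total=35
Click 4 (6,3) count=0: revealed 0 new [(none)] -> total=35

Answer: 35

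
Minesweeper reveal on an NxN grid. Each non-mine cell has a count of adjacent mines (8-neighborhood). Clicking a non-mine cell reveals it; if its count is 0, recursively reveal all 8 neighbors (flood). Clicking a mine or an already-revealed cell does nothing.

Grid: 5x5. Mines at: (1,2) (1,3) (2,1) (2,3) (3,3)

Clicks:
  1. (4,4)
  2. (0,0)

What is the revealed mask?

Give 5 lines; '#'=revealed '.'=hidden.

Answer: ##...
##...
.....
.....
....#

Derivation:
Click 1 (4,4) count=1: revealed 1 new [(4,4)] -> total=1
Click 2 (0,0) count=0: revealed 4 new [(0,0) (0,1) (1,0) (1,1)] -> total=5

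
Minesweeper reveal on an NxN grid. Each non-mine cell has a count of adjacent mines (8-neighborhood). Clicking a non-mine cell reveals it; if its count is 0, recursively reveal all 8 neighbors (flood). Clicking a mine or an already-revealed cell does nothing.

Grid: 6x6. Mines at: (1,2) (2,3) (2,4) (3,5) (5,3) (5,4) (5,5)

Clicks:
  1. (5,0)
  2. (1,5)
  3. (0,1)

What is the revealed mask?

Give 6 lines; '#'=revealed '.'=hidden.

Answer: ##....
##...#
###...
###...
###...
###...

Derivation:
Click 1 (5,0) count=0: revealed 16 new [(0,0) (0,1) (1,0) (1,1) (2,0) (2,1) (2,2) (3,0) (3,1) (3,2) (4,0) (4,1) (4,2) (5,0) (5,1) (5,2)] -> total=16
Click 2 (1,5) count=1: revealed 1 new [(1,5)] -> total=17
Click 3 (0,1) count=1: revealed 0 new [(none)] -> total=17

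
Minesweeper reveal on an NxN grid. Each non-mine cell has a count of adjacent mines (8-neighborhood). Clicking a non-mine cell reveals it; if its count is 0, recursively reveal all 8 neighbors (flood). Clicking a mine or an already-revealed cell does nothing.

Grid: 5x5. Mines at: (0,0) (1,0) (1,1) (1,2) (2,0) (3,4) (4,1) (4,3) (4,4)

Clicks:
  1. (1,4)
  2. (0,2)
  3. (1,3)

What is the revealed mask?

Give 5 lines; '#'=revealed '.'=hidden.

Answer: ..###
...##
...##
.....
.....

Derivation:
Click 1 (1,4) count=0: revealed 6 new [(0,3) (0,4) (1,3) (1,4) (2,3) (2,4)] -> total=6
Click 2 (0,2) count=2: revealed 1 new [(0,2)] -> total=7
Click 3 (1,3) count=1: revealed 0 new [(none)] -> total=7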